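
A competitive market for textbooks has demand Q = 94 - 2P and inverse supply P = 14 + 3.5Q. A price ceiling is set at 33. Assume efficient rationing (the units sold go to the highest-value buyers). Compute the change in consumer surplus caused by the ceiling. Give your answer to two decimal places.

51.62

Rewriting demand in inverse form: P = 47 - 0.5Q.
Without the control, 47 - 0.5Q = 14 + 3.5Q so Q* = 8.25 and P* = 42.875.
At the ceiling price 33, quantity supplied is (33 - 14)/3.5 = 5.4286; supply is the short side, so Q = 5.4286 trades at P = 33.
CS goes from (1/2)(8.25)(4.125) = 17.0156 to 68.6327 (computed as (47 - 33)(5.4286) - (1/2)(0.5)(5.4286)^2), a change of 51.617.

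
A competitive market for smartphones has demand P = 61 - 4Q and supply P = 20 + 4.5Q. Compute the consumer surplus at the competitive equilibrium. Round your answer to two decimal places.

Setting demand equal to supply, 41 = 8.5Q, so Q* = 4.8235 and P* = 41.7059.
CS is the area between the demand curve and P* from 0 to Q*: (1/2)(4.8235)(19.2941) = 46.5329.

46.53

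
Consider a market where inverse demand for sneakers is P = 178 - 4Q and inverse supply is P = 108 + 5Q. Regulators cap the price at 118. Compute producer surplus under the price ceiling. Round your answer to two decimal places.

Free-market equilibrium: 178 - 4Q = 108 + 5Q gives Q* = 7.7778, P* = 146.8889.
At the ceiling price 118, quantity supplied is (118 - 108)/5 = 2; supply is the short side, so Q = 2 trades at P = 118.
PS is the triangle above supply below 118: (1/2)(2)(118 - 108) = 10.

10.00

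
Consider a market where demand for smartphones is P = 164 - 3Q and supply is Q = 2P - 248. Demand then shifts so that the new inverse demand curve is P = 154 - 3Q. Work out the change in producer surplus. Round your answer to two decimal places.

Rewriting supply in inverse form: P = 124 + 0.5Q.
Initial equilibrium: Q_0 = 11.4286, P_0 = 129.7143; CS_0 = (1/2)(11.4286)(34.2857) = 195.9184, PS_0 = (1/2)(11.4286)(5.7143) = 32.6531.
New equilibrium: 154 - 3Q = 124 + 0.5Q gives Q_1 = 8.5714, P_1 = 128.2857; CS_1 = 110.2041, PS_1 = 18.3673.
Change in producer surplus = 18.3673 - 32.6531 = -14.2857.

-14.29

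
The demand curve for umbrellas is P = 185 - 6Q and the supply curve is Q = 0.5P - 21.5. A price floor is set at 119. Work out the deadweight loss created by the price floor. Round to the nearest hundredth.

Rewriting supply in inverse form: P = 43 + 2Q.
Free-market equilibrium: 185 - 6Q = 43 + 2Q gives Q* = 17.75, P* = 78.5.
At P = 119, buyers demand (185 - 119)/6 = 11 while sellers would supply more, so the quantity traded is 11 at price 119.
The lost-trades triangle has base Q* - 11 = 6.75 and height equal to the gap between the curves at Q = 11, which is 119 - 65 = 54. DWL = (1/2)(6.75)(54) = 182.25.

182.25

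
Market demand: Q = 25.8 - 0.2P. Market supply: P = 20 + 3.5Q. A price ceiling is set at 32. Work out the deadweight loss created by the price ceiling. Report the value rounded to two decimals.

375.13

Rewriting demand in inverse form: P = 129 - 5Q.
Free-market equilibrium: 129 - 5Q = 20 + 3.5Q gives Q* = 12.8235, P* = 64.8824.
At the ceiling price 32, quantity supplied is (32 - 20)/3.5 = 3.4286; supply is the short side, so Q = 3.4286 trades at P = 32.
The lost-trades triangle has base Q* - 3.4286 = 9.395 and height equal to the gap between the curves at Q = 3.4286, which is 111.8571 - 32 = 79.8571. DWL = (1/2)(9.395)(79.8571) = 375.1273.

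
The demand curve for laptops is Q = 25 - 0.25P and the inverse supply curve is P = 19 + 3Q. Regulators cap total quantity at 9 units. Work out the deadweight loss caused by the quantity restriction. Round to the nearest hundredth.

23.14

Rewriting demand in inverse form: P = 100 - 4Q.
Unrestricted equilibrium: Q* = (100 - 19)/(4 + 3) = 11.5714.
At Q = 9 the demand price is 100 - 4(9) = 64 and the supply price is 19 + 3(9) = 46.
Deadweight loss is the triangle between the curves from 9 to 11.5714: (1/2)(64 - 46)(11.5714 - 9) = 23.1429.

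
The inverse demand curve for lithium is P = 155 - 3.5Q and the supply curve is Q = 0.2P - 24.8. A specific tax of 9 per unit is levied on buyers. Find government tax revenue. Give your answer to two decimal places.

Rewriting supply in inverse form: P = 124 + 5Q.
Without the tax, 155 - 3.5Q = 124 + 5Q so Q* = 3.6471 and P* = 142.2353.
With the tax, buyers' net willingness to pay falls by 9: (155 - 9) - 3.5Q = 124 + 5Q, so Q_t = 2.5882. Buyers pay P_b = 145.9412; sellers receive P_s = P_b - 9 = 136.9412.
Tax revenue = t x Q_t = 9 x 2.5882 = 23.2941.

23.29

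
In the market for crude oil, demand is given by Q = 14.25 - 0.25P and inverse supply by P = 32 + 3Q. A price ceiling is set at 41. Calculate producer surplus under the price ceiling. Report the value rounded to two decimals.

Rewriting demand in inverse form: P = 57 - 4Q.
Without the control, 57 - 4Q = 32 + 3Q so Q* = 3.5714 and P* = 42.7143.
At P = 41, sellers supply (41 - 32)/3 = 3 while buyers want more, so the quantity traded is 3 at price 41.
PS is the triangle above supply below 41: (1/2)(3)(41 - 32) = 13.5.

13.50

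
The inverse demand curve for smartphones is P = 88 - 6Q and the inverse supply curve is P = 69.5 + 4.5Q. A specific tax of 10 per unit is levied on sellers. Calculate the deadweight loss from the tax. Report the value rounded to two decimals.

Without the tax, 88 - 6Q = 69.5 + 4.5Q so Q* = 1.7619 and P* = 77.4286.
With the tax, sellers need 10 more per unit: 88 - 6Q = 69.5 + 4.5Q + 10, so Q_t = 0.8095. Buyers pay P_b = 83.1429; sellers receive P_s = P_b - 10 = 73.1429.
Deadweight loss is the triangle between the curves from Q_t to Q*: (1/2)(1.7619 - 0.8095)(10) = 4.7619.

4.76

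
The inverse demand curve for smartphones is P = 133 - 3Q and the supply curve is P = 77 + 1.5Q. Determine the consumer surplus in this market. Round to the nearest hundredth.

Equilibrium: 133 - 3Q = 77 + 1.5Q, so Q* = 12.4444 and P* = 95.6667.
CS is the area between the demand curve and P* from 0 to Q*: (1/2)(12.4444)(37.3333) = 232.2963.

232.30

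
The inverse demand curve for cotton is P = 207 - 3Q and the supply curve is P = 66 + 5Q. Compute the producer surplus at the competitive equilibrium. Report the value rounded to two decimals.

776.60

Set 207 - 3Q = 66 + 5Q, which gives 141 = 8Q, so Q* = 17.625 and P* = 207 - 3(17.625) = 154.125.
Producer surplus is the triangle above supply below P*: (1/2)(17.625)(154.125 - 66) = (1/2)(17.625)(88.125) = 776.6016.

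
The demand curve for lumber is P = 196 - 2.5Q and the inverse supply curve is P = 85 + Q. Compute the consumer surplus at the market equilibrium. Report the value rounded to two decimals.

Equilibrium: 196 - 2.5Q = 85 + Q, so Q* = 31.7143 and P* = 116.7143.
The demand choke price is 196, so CS = (1/2)(Q*)(196 - P*) = (1/2)(31.7143)(79.2857) = 1257.2449.

1257.24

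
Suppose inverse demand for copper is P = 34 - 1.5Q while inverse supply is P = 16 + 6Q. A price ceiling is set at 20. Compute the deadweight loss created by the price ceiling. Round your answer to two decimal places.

11.27

Free-market equilibrium: 34 - 1.5Q = 16 + 6Q gives Q* = 2.4, P* = 30.4.
At the ceiling price 20, quantity supplied is (20 - 16)/6 = 0.6667; supply is the short side, so Q = 0.6667 trades at P = 20.
The lost-trades triangle has base Q* - 0.6667 = 1.7333 and height equal to the gap between the curves at Q = 0.6667, which is 33 - 20 = 13. DWL = (1/2)(1.7333)(13) = 11.2667.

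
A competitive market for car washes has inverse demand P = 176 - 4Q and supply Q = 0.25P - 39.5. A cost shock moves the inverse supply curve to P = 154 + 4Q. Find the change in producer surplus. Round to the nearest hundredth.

5.00

Rewriting supply in inverse form: P = 158 + 4Q.
Initial equilibrium: Q_0 = 2.25, P_0 = 167; CS_0 = (1/2)(2.25)(9) = 10.125, PS_0 = (1/2)(2.25)(9) = 10.125.
New equilibrium: 176 - 4Q = 154 + 4Q gives Q_1 = 2.75, P_1 = 165; CS_1 = 15.125, PS_1 = 15.125.
Change in producer surplus = 15.125 - 10.125 = 5.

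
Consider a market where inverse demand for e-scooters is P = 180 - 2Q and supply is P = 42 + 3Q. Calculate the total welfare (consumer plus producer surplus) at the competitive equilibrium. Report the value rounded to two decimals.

1904.40

Equilibrium: 180 - 2Q = 42 + 3Q, so Q* = 27.6 and P* = 124.8.
CS = (1/2)(27.6)(55.2) = 761.76 and PS = (1/2)(27.6)(82.8) = 1142.64, so total surplus = 1904.4.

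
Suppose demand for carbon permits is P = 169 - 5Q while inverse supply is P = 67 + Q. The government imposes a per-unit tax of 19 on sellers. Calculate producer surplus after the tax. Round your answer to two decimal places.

Without the tax, 169 - 5Q = 67 + Q so Q* = 17 and P* = 84.
A tax on sellers shifts supply up by 19: 169 - 5Q = 67 + Q + 19, so Q_t = 13.8333. Buyers pay P_b = 99.8333; sellers receive P_s = P_b - 19 = 80.8333.
Producer surplus is the triangle above supply below P_s: (1/2)(13.8333)(80.8333 - 67) = 95.6806.

95.68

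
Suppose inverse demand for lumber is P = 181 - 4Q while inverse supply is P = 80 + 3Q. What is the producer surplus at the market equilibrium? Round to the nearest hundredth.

Set 181 - 4Q = 80 + 3Q, which gives 101 = 7Q, so Q* = 14.4286 and P* = 181 - 4(14.4286) = 123.2857.
The supply curve's price intercept is 80, so PS = (1/2)(Q*)(P* - 80) = (1/2)(14.4286)(43.2857) = 312.2755.

312.28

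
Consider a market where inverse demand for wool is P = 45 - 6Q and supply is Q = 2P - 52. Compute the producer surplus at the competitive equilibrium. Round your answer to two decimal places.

2.14

Rewriting supply in inverse form: P = 26 + 0.5Q.
Equilibrium: 45 - 6Q = 26 + 0.5Q, so Q* = 2.9231 and P* = 27.4615.
The supply curve's price intercept is 26, so PS = (1/2)(Q*)(P* - 26) = (1/2)(2.9231)(1.4615) = 2.1361.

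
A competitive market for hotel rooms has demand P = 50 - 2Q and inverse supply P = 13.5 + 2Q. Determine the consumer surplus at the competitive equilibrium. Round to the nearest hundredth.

Setting demand equal to supply, 36.5 = 4Q, so Q* = 9.125 and P* = 31.75.
Consumer surplus is the triangle under demand above P*: (1/2)(9.125)(50 - 31.75) = (1/2)(9.125)(18.25) = 83.2656.

83.27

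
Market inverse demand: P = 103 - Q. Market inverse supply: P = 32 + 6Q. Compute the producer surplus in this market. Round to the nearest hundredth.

Equilibrium: 103 - Q = 32 + 6Q, so Q* = 10.1429 and P* = 92.8571.
Producer surplus is the triangle above supply below P*: (1/2)(10.1429)(92.8571 - 32) = (1/2)(10.1429)(60.8571) = 308.6327.

308.63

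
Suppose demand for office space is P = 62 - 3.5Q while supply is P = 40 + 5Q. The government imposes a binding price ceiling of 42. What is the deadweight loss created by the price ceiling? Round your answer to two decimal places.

20.35

Free-market equilibrium: 62 - 3.5Q = 40 + 5Q gives Q* = 2.5882, P* = 52.9412.
At P = 42, sellers supply (42 - 40)/5 = 0.4 while buyers want more, so the quantity traded is 0.4 at price 42.
At Q = 0.4 the demand price is 60.6 and the supply price is 42. Deadweight loss is the triangle between the curves from 0.4 to 2.5882: (1/2)(60.6 - 42)(2.5882 - 0.4) = 20.3506.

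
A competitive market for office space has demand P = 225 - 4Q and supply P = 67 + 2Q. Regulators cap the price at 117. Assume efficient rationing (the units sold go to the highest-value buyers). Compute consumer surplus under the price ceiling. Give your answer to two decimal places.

Without the control, 225 - 4Q = 67 + 2Q so Q* = 26.3333 and P* = 119.6667.
At P = 117, sellers supply (117 - 67)/2 = 25 while buyers want more, so the quantity traded is 25 at price 117.
The demand price at Q = 25 is 125. CS is the trapezoid between demand and 117 over [0, 25]: (1/2)[(225 - 117) + (125 - 117)](25) = 1450.

1450.00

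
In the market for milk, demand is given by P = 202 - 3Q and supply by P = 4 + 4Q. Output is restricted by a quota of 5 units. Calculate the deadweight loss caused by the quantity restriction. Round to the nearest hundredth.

Without the quota, 202 - 3Q = 4 + 4Q gives Q* = 28.2857.
At Q = 5 the demand price is 202 - 3(5) = 187 and the supply price is 4 + 4(5) = 24.
Deadweight loss is the triangle between the curves from 5 to 28.2857: (1/2)(187 - 24)(28.2857 - 5) = 1897.7857.

1897.79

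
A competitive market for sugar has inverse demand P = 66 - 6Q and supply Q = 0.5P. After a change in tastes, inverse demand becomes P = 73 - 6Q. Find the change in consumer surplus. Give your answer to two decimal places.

Rewriting supply in inverse form: P = 2Q.
Initial equilibrium: Q_0 = 8.25, P_0 = 16.5; CS_0 = (1/2)(8.25)(49.5) = 204.1875, PS_0 = (1/2)(8.25)(16.5) = 68.0625.
New equilibrium: 73 - 6Q = 2Q gives Q_1 = 9.125, P_1 = 18.25; CS_1 = 249.7969, PS_1 = 83.2656.
Change in consumer surplus = 249.7969 - 204.1875 = 45.6094.

45.61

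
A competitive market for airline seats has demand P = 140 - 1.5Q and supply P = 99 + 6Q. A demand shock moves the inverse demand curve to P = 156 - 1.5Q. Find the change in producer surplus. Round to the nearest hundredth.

83.63

Initial equilibrium: Q_0 = 5.4667, P_0 = 131.8; CS_0 = (1/2)(5.4667)(8.2) = 22.4133, PS_0 = (1/2)(5.4667)(32.8) = 89.6533.
New equilibrium: 156 - 1.5Q = 99 + 6Q gives Q_1 = 7.6, P_1 = 144.6; CS_1 = 43.32, PS_1 = 173.28.
Change in producer surplus = 173.28 - 89.6533 = 83.6267.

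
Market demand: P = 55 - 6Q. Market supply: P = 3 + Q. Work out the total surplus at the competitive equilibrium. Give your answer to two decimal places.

193.14

Setting demand equal to supply, 52 = 7Q, so Q* = 7.4286 and P* = 10.4286.
Total surplus is the full triangle between the curves from 0 to Q*: (1/2)(7.4286)(55 - 3) = 193.1429.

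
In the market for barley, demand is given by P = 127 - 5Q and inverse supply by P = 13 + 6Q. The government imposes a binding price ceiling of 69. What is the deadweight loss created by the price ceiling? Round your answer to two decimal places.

5.84

Without the control, 127 - 5Q = 13 + 6Q so Q* = 10.3636 and P* = 75.1818.
At P = 69, sellers supply (69 - 13)/6 = 9.3333 while buyers want more, so the quantity traded is 9.3333 at price 69.
The lost-trades triangle has base Q* - 9.3333 = 1.0303 and height equal to the gap between the curves at Q = 9.3333, which is 80.3333 - 69 = 11.3333. DWL = (1/2)(1.0303)(11.3333) = 5.8384.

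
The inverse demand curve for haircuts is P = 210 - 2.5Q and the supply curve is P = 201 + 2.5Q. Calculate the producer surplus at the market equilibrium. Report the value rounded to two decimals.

4.05

Set 210 - 2.5Q = 201 + 2.5Q, which gives 9 = 5Q, so Q* = 1.8 and P* = 210 - 2.5(1.8) = 205.5.
The supply curve's price intercept is 201, so PS = (1/2)(Q*)(P* - 201) = (1/2)(1.8)(4.5) = 4.05.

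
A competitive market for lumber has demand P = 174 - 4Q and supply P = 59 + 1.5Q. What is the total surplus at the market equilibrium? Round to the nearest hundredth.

Set 174 - 4Q = 59 + 1.5Q, which gives 115 = 5.5Q, so Q* = 20.9091 and P* = 174 - 4(20.9091) = 90.3636.
Total surplus is the full triangle between the curves from 0 to Q*: (1/2)(20.9091)(174 - 59) = 1202.2727.

1202.27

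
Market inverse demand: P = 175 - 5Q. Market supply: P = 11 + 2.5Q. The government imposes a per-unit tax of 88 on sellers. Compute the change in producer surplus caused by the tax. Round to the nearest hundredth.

Without the tax, 175 - 5Q = 11 + 2.5Q so Q* = 21.8667 and P* = 65.6667.
A tax on sellers shifts supply up by 88: 175 - 5Q = 11 + 2.5Q + 88, so Q_t = 10.1333. Buyers pay P_b = 124.3333; sellers receive P_s = P_b - 88 = 36.3333.
Producers lose the trapezoid between P_s and P* out to Q_t plus the triangle from Q_t to Q*: change in PS = 128.3556 - 597.6889 = -469.3333.

-469.33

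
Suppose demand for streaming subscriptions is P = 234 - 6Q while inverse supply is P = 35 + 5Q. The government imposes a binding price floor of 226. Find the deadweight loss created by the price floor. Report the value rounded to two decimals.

Without the control, 234 - 6Q = 35 + 5Q so Q* = 18.0909 and P* = 125.4545.
At the floor price 226, quantity demanded is (234 - 226)/6 = 1.3333; demand is the short side, so Q = 1.3333 trades at P = 226.
At Q = 1.3333 the demand price is 226 and the supply price is 41.6667. Deadweight loss is the triangle between the curves from 1.3333 to 18.0909: (1/2)(226 - 41.6667)(18.0909 - 1.3333) = 1544.4899.

1544.49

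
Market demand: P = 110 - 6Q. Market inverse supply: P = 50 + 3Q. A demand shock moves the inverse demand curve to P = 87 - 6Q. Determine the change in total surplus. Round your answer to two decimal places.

Initial equilibrium: Q_0 = 6.6667, P_0 = 70; CS_0 = (1/2)(6.6667)(40) = 133.3333, PS_0 = (1/2)(6.6667)(20) = 66.6667.
New equilibrium: 87 - 6Q = 50 + 3Q gives Q_1 = 4.1111, P_1 = 62.3333; CS_1 = 50.7037, PS_1 = 25.3519.
Change in total surplus = (50.7037 + 25.3519) - (133.3333 + 66.6667) = -123.9444.

-123.94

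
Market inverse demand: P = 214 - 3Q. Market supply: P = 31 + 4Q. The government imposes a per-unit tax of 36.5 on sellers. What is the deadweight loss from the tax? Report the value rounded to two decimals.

Without the tax, 214 - 3Q = 31 + 4Q so Q* = 26.1429 and P* = 135.5714.
With the tax, sellers need 36.5 more per unit: 214 - 3Q = 31 + 4Q + 36.5, so Q_t = 20.9286. Buyers pay P_b = 151.2143; sellers receive P_s = P_b - 36.5 = 114.7143.
Deadweight loss is the triangle between the curves from Q_t to Q*: (1/2)(26.1429 - 20.9286)(36.5) = 95.1607.

95.16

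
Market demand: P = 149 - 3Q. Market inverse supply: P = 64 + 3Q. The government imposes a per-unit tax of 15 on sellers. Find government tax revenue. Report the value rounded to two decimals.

175.00

Without the tax, 149 - 3Q = 64 + 3Q so Q* = 14.1667 and P* = 106.5.
A tax on sellers shifts supply up by 15: 149 - 3Q = 64 + 3Q + 15, so Q_t = 11.6667. Buyers pay P_b = 114; sellers receive P_s = P_b - 15 = 99.
Tax revenue = t x Q_t = 15 x 11.6667 = 175.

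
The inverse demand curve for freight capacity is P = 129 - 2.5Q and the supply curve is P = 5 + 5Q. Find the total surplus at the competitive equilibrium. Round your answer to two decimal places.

1025.07

Set 129 - 2.5Q = 5 + 5Q, which gives 124 = 7.5Q, so Q* = 16.5333 and P* = 129 - 2.5(16.5333) = 87.6667.
Total surplus is the full triangle between the curves from 0 to Q*: (1/2)(16.5333)(129 - 5) = 1025.0667.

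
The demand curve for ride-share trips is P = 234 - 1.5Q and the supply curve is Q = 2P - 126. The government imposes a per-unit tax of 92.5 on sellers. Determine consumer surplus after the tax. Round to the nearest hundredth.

1155.42

Rewriting supply in inverse form: P = 63 + 0.5Q.
Pre-tax equilibrium: 234 - 1.5Q = 63 + 0.5Q gives Q* = 85.5, P* = 105.75.
A tax on sellers shifts supply up by 92.5: 234 - 1.5Q = 63 + 0.5Q + 92.5, so Q_t = 39.25. Buyers pay P_b = 175.125; sellers receive P_s = P_b - 92.5 = 82.625.
Consumer surplus is the triangle under demand above P_b: (1/2)(39.25)(234 - 175.125) = 1155.4219.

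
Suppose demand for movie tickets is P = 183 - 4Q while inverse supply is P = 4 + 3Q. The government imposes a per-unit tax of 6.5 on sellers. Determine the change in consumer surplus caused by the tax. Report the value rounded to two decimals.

-93.26

Without the tax, 183 - 4Q = 4 + 3Q so Q* = 25.5714 and P* = 80.7143.
A tax on sellers shifts supply up by 6.5: 183 - 4Q = 4 + 3Q + 6.5, so Q_t = 24.6429. Buyers pay P_b = 84.4286; sellers receive P_s = P_b - 6.5 = 77.9286.
Consumers lose the trapezoid between P* and P_b out to Q_t plus the triangle from Q_t to Q*: change in CS = 1214.5408 - 1307.7959 = -93.2551.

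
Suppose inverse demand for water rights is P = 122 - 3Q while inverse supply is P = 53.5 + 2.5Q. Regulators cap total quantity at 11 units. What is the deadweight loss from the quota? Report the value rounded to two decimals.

Unrestricted equilibrium: Q* = (122 - 53.5)/(3 + 2.5) = 12.4545.
At Q = 11 the demand price is 122 - 3(11) = 89 and the supply price is 53.5 + 2.5(11) = 81.
Deadweight loss is the triangle between the curves from 11 to 12.4545: (1/2)(89 - 81)(12.4545 - 11) = 5.8182.

5.82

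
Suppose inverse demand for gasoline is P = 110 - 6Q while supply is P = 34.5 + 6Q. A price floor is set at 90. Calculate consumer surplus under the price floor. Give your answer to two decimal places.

33.33

Without the control, 110 - 6Q = 34.5 + 6Q so Q* = 6.2917 and P* = 72.25.
At P = 90, buyers demand (110 - 90)/6 = 3.3333 while sellers would supply more, so the quantity traded is 3.3333 at price 90.
CS is the triangle under demand above 90: (1/2)(3.3333)(110 - 90) = 33.3333.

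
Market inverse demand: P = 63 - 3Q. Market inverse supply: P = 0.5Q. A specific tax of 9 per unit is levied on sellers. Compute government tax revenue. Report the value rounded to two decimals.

138.86

Pre-tax equilibrium: 63 - 3Q = 0.5Q gives Q* = 18, P* = 9.
A tax on sellers shifts supply up by 9: 63 - 3Q = 0.5Q + 9, so Q_t = 15.4286. Buyers pay P_b = 16.7143; sellers receive P_s = P_b - 9 = 7.7143.
Revenue is the tax times quantity traded: 9 x 15.4286 = 138.8571.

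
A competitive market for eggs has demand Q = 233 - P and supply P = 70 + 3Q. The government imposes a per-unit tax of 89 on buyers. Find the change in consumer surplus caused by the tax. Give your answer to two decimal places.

-659.16

Rewriting demand in inverse form: P = 233 - Q.
Pre-tax equilibrium: 233 - Q = 70 + 3Q gives Q* = 40.75, P* = 192.25.
With the tax, buyers' net willingness to pay falls by 89: (233 - 89) - Q = 70 + 3Q, so Q_t = 18.5. Buyers pay P_b = 214.5; sellers receive P_s = P_b - 89 = 125.5.
CS falls from (1/2)(40.75)(40.75) = 830.2812 to (1/2)(18.5)(18.5) = 171.125, a change of -659.1562.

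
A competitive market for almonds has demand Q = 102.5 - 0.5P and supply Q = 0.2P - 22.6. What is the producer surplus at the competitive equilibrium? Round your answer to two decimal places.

Rewriting demand in inverse form: P = 205 - 2Q.
Rewriting supply in inverse form: P = 113 + 5Q.
Set 205 - 2Q = 113 + 5Q, which gives 92 = 7Q, so Q* = 13.1429 and P* = 205 - 2(13.1429) = 178.7143.
PS is the area between P* and the supply curve from 0 to Q*: (1/2)(13.1429)(65.7143) = 431.8367.

431.84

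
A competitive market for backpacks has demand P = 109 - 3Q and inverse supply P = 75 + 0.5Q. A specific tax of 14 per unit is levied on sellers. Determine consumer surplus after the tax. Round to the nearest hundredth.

Pre-tax equilibrium: 109 - 3Q = 75 + 0.5Q gives Q* = 9.7143, P* = 79.8571.
With the tax, sellers need 14 more per unit: 109 - 3Q = 75 + 0.5Q + 14, so Q_t = 5.7143. Buyers pay P_b = 91.8571; sellers receive P_s = P_b - 14 = 77.8571.
Consumer surplus is the triangle under demand above P_b: (1/2)(5.7143)(109 - 91.8571) = 48.9796.

48.98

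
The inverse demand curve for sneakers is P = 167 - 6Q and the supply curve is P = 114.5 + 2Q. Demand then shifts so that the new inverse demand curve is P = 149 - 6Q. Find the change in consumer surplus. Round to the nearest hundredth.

Initial equilibrium: Q_0 = 6.5625, P_0 = 127.625; CS_0 = (1/2)(6.5625)(39.375) = 129.1992, PS_0 = (1/2)(6.5625)(13.125) = 43.0664.
New equilibrium: 149 - 6Q = 114.5 + 2Q gives Q_1 = 4.3125, P_1 = 123.125; CS_1 = 55.793, PS_1 = 18.5977.
Change in consumer surplus = 55.793 - 129.1992 = -73.4062.

-73.41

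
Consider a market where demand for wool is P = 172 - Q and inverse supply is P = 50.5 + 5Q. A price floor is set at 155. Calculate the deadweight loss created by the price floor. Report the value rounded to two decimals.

31.69

Without the control, 172 - Q = 50.5 + 5Q so Q* = 20.25 and P* = 151.75.
At the floor price 155, quantity demanded is (172 - 155)/1 = 17; demand is the short side, so Q = 17 trades at P = 155.
The lost-trades triangle has base Q* - 17 = 3.25 and height equal to the gap between the curves at Q = 17, which is 155 - 135.5 = 19.5. DWL = (1/2)(3.25)(19.5) = 31.6875.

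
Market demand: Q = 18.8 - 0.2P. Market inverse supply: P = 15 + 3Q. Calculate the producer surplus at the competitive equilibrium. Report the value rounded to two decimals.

Rewriting demand in inverse form: P = 94 - 5Q.
Equilibrium: 94 - 5Q = 15 + 3Q, so Q* = 9.875 and P* = 44.625.
The supply curve's price intercept is 15, so PS = (1/2)(Q*)(P* - 15) = (1/2)(9.875)(29.625) = 146.2734.

146.27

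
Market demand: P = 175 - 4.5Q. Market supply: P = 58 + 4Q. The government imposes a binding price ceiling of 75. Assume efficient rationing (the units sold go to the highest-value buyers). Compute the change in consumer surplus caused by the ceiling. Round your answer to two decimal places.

-41.94

Without the control, 175 - 4.5Q = 58 + 4Q so Q* = 13.7647 and P* = 113.0588.
At the ceiling price 75, quantity supplied is (75 - 58)/4 = 4.25; supply is the short side, so Q = 4.25 trades at P = 75.
CS goes from (1/2)(13.7647)(61.9412) = 426.301 to 384.3594 (computed as (175 - 75)(4.25) - (1/2)(4.5)(4.25)^2), a change of -41.9417.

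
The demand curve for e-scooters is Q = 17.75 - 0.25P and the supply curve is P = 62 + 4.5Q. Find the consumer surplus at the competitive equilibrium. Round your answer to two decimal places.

Rewriting demand in inverse form: P = 71 - 4Q.
Set 71 - 4Q = 62 + 4.5Q, which gives 9 = 8.5Q, so Q* = 1.0588 and P* = 71 - 4(1.0588) = 66.7647.
Consumer surplus is the triangle under demand above P*: (1/2)(1.0588)(71 - 66.7647) = (1/2)(1.0588)(4.2353) = 2.2422.

2.24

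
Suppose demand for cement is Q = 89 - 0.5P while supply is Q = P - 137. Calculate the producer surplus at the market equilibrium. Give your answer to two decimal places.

Rewriting demand in inverse form: P = 178 - 2Q.
Rewriting supply in inverse form: P = 137 + Q.
Equilibrium: 178 - 2Q = 137 + Q, so Q* = 13.6667 and P* = 150.6667.
The supply curve's price intercept is 137, so PS = (1/2)(Q*)(P* - 137) = (1/2)(13.6667)(13.6667) = 93.3889.

93.39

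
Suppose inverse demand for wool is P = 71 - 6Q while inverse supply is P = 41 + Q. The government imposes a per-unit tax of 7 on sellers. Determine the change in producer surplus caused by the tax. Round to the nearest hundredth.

-3.79

Without the tax, 71 - 6Q = 41 + Q so Q* = 4.2857 and P* = 45.2857.
A tax on sellers shifts supply up by 7: 71 - 6Q = 41 + Q + 7, so Q_t = 3.2857. Buyers pay P_b = 51.2857; sellers receive P_s = P_b - 7 = 44.2857.
Producers lose the trapezoid between P_s and P* out to Q_t plus the triangle from Q_t to Q*: change in PS = 5.398 - 9.1837 = -3.7857.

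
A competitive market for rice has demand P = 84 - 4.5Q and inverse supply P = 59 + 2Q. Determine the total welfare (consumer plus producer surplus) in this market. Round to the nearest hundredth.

48.08

Set 84 - 4.5Q = 59 + 2Q, which gives 25 = 6.5Q, so Q* = 3.8462 and P* = 84 - 4.5(3.8462) = 66.6923.
Total surplus is the full triangle between the curves from 0 to Q*: (1/2)(3.8462)(84 - 59) = 48.0769.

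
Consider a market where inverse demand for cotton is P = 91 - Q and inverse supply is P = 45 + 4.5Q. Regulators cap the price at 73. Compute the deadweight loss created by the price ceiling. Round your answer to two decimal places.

Without the control, 91 - Q = 45 + 4.5Q so Q* = 8.3636 and P* = 82.6364.
At the ceiling price 73, quantity supplied is (73 - 45)/4.5 = 6.2222; supply is the short side, so Q = 6.2222 trades at P = 73.
At Q = 6.2222 the demand price is 84.7778 and the supply price is 73. Deadweight loss is the triangle between the curves from 6.2222 to 8.3636: (1/2)(84.7778 - 73)(8.3636 - 6.2222) = 12.6105.

12.61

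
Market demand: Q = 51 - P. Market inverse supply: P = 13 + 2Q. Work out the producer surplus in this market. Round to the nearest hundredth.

160.44

Rewriting demand in inverse form: P = 51 - Q.
Set 51 - Q = 13 + 2Q, which gives 38 = 3Q, so Q* = 12.6667 and P* = 51 - (12.6667) = 38.3333.
The supply curve's price intercept is 13, so PS = (1/2)(Q*)(P* - 13) = (1/2)(12.6667)(25.3333) = 160.4444.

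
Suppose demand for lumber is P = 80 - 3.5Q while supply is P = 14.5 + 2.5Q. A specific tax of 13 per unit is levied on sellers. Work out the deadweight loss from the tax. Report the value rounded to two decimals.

14.08

Without the tax, 80 - 3.5Q = 14.5 + 2.5Q so Q* = 10.9167 and P* = 41.7917.
A tax on sellers shifts supply up by 13: 80 - 3.5Q = 14.5 + 2.5Q + 13, so Q_t = 8.75. Buyers pay P_b = 49.375; sellers receive P_s = P_b - 13 = 36.375.
The welfare triangle lost has base Q* - Q_t = 2.1667 and height t = 13, so DWL = (1/2)(2.1667)(13) = 14.0833.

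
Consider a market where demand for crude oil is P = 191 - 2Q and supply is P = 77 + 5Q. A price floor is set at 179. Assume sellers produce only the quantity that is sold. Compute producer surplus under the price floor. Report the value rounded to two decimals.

Without the control, 191 - 2Q = 77 + 5Q so Q* = 16.2857 and P* = 158.4286.
At the floor price 179, quantity demanded is (191 - 179)/2 = 6; demand is the short side, so Q = 6 trades at P = 179.
The supply price at Q = 6 is 107. PS is the trapezoid between 179 and supply over [0, 6]: (1/2)[(179 - 77) + (179 - 107)](6) = 522.

522.00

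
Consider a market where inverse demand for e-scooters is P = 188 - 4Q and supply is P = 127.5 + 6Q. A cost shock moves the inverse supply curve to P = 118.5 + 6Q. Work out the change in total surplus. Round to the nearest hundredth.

58.50

Initial equilibrium: Q_0 = 6.05, P_0 = 163.8; CS_0 = (1/2)(6.05)(24.2) = 73.205, PS_0 = (1/2)(6.05)(36.3) = 109.8075.
New equilibrium: 188 - 4Q = 118.5 + 6Q gives Q_1 = 6.95, P_1 = 160.2; CS_1 = 96.605, PS_1 = 144.9075.
Change in total surplus = (96.605 + 144.9075) - (73.205 + 109.8075) = 58.5.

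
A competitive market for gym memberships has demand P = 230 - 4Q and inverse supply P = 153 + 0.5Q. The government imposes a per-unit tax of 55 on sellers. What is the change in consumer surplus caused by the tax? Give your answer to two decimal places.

-537.78

Without the tax, 230 - 4Q = 153 + 0.5Q so Q* = 17.1111 and P* = 161.5556.
A tax on sellers shifts supply up by 55: 230 - 4Q = 153 + 0.5Q + 55, so Q_t = 4.8889. Buyers pay P_b = 210.4444; sellers receive P_s = P_b - 55 = 155.4444.
CS falls from (1/2)(17.1111)(68.4444) = 585.5802 to (1/2)(4.8889)(19.5556) = 47.8025, a change of -537.7778.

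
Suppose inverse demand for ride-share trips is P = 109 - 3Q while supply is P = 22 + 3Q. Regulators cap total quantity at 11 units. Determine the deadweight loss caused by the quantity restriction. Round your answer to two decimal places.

Unrestricted equilibrium: Q* = (109 - 22)/(3 + 3) = 14.5.
At Q = 11 the demand price is 109 - 3(11) = 76 and the supply price is 22 + 3(11) = 55.
Deadweight loss is the triangle between the curves from 11 to 14.5: (1/2)(76 - 55)(14.5 - 11) = 36.75.

36.75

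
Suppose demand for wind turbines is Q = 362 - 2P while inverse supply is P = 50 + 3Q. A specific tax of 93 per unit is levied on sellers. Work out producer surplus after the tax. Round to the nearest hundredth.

Rewriting demand in inverse form: P = 181 - 0.5Q.
Pre-tax equilibrium: 181 - 0.5Q = 50 + 3Q gives Q* = 37.4286, P* = 162.2857.
A tax on sellers shifts supply up by 93: 181 - 0.5Q = 50 + 3Q + 93, so Q_t = 10.8571. Buyers pay P_b = 175.5714; sellers receive P_s = P_b - 93 = 82.5714.
Producer surplus is the triangle above supply below P_s: (1/2)(10.8571)(82.5714 - 50) = 176.8163.

176.82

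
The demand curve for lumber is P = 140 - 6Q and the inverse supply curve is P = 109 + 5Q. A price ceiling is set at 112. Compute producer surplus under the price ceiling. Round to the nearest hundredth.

0.90

Without the control, 140 - 6Q = 109 + 5Q so Q* = 2.8182 and P* = 123.0909.
At the ceiling price 112, quantity supplied is (112 - 109)/5 = 0.6; supply is the short side, so Q = 0.6 trades at P = 112.
PS is the triangle above supply below 112: (1/2)(0.6)(112 - 109) = 0.9.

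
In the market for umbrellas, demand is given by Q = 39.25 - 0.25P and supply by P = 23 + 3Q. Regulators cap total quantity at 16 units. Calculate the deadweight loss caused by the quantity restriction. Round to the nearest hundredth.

34.57

Rewriting demand in inverse form: P = 157 - 4Q.
Without the quota, 157 - 4Q = 23 + 3Q gives Q* = 19.1429.
At Q = 16 the demand price is 157 - 4(16) = 93 and the supply price is 23 + 3(16) = 71.
Deadweight loss is the triangle between the curves from 16 to 19.1429: (1/2)(93 - 71)(19.1429 - 16) = 34.5714.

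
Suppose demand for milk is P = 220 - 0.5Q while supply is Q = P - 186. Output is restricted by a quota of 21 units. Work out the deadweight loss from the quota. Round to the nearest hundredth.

Rewriting supply in inverse form: P = 186 + Q.
Without the quota, 220 - 0.5Q = 186 + Q gives Q* = 22.6667.
At Q = 21 the demand price is 220 - 0.5(21) = 209.5 and the supply price is 186 + (21) = 207.
Deadweight loss is the triangle between the curves from 21 to 22.6667: (1/2)(209.5 - 207)(22.6667 - 21) = 2.0833.

2.08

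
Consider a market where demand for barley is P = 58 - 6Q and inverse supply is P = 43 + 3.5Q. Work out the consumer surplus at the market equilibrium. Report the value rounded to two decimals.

Set 58 - 6Q = 43 + 3.5Q, which gives 15 = 9.5Q, so Q* = 1.5789 and P* = 58 - 6(1.5789) = 48.5263.
The demand choke price is 58, so CS = (1/2)(Q*)(58 - P*) = (1/2)(1.5789)(9.4737) = 7.4792.

7.48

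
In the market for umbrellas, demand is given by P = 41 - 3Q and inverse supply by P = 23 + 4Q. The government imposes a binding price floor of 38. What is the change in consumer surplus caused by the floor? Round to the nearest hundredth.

Free-market equilibrium: 41 - 3Q = 23 + 4Q gives Q* = 2.5714, P* = 33.2857.
At the floor price 38, quantity demanded is (41 - 38)/3 = 1; demand is the short side, so Q = 1 trades at P = 38.
CS goes from (1/2)(2.5714)(7.7143) = 9.9184 to 1.5 (computed as (41 - 38)(1) - (1/2)(3)(1)^2), a change of -8.4184.

-8.42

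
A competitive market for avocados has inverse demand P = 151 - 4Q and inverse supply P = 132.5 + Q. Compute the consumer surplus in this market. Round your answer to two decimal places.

27.38

Setting demand equal to supply, 18.5 = 5Q, so Q* = 3.7 and P* = 136.2.
Consumer surplus is the triangle under demand above P*: (1/2)(3.7)(151 - 136.2) = (1/2)(3.7)(14.8) = 27.38.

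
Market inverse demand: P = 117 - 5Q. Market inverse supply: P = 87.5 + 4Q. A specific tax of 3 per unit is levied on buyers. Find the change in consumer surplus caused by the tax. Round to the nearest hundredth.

Pre-tax equilibrium: 117 - 5Q = 87.5 + 4Q gives Q* = 3.2778, P* = 100.6111.
With the tax, buyers' net willingness to pay falls by 3: (117 - 3) - 5Q = 87.5 + 4Q, so Q_t = 2.9444. Buyers pay P_b = 102.2778; sellers receive P_s = P_b - 3 = 99.2778.
CS falls from (1/2)(3.2778)(16.3889) = 26.8596 to (1/2)(2.9444)(14.7222) = 21.6744, a change of -5.1852.

-5.19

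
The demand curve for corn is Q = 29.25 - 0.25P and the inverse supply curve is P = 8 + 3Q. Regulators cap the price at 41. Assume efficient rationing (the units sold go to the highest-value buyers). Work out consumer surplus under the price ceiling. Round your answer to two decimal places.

594.00

Rewriting demand in inverse form: P = 117 - 4Q.
Without the control, 117 - 4Q = 8 + 3Q so Q* = 15.5714 and P* = 54.7143.
At P = 41, sellers supply (41 - 8)/3 = 11 while buyers want more, so the quantity traded is 11 at price 41.
The demand price at Q = 11 is 73. CS is the trapezoid between demand and 41 over [0, 11]: (1/2)[(117 - 41) + (73 - 41)](11) = 594.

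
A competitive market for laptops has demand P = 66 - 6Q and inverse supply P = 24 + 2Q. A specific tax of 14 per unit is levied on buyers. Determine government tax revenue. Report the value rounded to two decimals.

49.00

Pre-tax equilibrium: 66 - 6Q = 24 + 2Q gives Q* = 5.25, P* = 34.5.
With the tax, buyers' net willingness to pay falls by 14: (66 - 14) - 6Q = 24 + 2Q, so Q_t = 3.5. Buyers pay P_b = 45; sellers receive P_s = P_b - 14 = 31.
Tax revenue = t x Q_t = 14 x 3.5 = 49.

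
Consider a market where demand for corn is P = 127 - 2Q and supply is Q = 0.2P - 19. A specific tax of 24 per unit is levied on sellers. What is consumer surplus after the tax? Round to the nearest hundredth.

1.31

Rewriting supply in inverse form: P = 95 + 5Q.
Pre-tax equilibrium: 127 - 2Q = 95 + 5Q gives Q* = 4.5714, P* = 117.8571.
A tax on sellers shifts supply up by 24: 127 - 2Q = 95 + 5Q + 24, so Q_t = 1.1429. Buyers pay P_b = 124.7143; sellers receive P_s = P_b - 24 = 100.7143.
CS = (1/2)(Q_t)(127 - P_b) = (1/2)(1.1429)(2.2857) = 1.3061.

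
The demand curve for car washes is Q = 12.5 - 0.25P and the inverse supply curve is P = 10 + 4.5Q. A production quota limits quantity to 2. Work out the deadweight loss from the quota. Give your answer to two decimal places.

Rewriting demand in inverse form: P = 50 - 4Q.
Unrestricted equilibrium: Q* = (50 - 10)/(4 + 4.5) = 4.7059.
At Q = 2 the demand price is 50 - 4(2) = 42 and the supply price is 10 + 4.5(2) = 19.
DWL = (1/2)(gap between curves at 2) x (Q* - 2) = (1/2)(23)(2.7059) = 31.1176.

31.12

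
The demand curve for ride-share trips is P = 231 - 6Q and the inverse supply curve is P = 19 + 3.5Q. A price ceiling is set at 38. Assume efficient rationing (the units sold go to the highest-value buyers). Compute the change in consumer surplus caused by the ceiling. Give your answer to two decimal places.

-534.68

Free-market equilibrium: 231 - 6Q = 19 + 3.5Q gives Q* = 22.3158, P* = 97.1053.
At P = 38, sellers supply (38 - 19)/3.5 = 5.4286 while buyers want more, so the quantity traded is 5.4286 at price 38.
CS goes from (1/2)(22.3158)(133.8947) = 1493.9834 to 959.3061 (computed as (231 - 38)(5.4286) - (1/2)(6)(5.4286)^2), a change of -534.6773.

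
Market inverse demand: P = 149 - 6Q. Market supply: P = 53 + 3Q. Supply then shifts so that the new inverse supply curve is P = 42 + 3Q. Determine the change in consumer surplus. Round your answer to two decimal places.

Initial equilibrium: Q_0 = 10.6667, P_0 = 85; CS_0 = (1/2)(10.6667)(64) = 341.3333, PS_0 = (1/2)(10.6667)(32) = 170.6667.
New equilibrium: 149 - 6Q = 42 + 3Q gives Q_1 = 11.8889, P_1 = 77.6667; CS_1 = 424.037, PS_1 = 212.0185.
Change in consumer surplus = 424.037 - 341.3333 = 82.7037.

82.70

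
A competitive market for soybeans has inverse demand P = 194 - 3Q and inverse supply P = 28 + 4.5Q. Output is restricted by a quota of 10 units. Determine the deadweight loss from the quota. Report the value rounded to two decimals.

Unrestricted equilibrium: Q* = (194 - 28)/(3 + 4.5) = 22.1333.
At Q = 10 the demand price is 194 - 3(10) = 164 and the supply price is 28 + 4.5(10) = 73.
Deadweight loss is the triangle between the curves from 10 to 22.1333: (1/2)(164 - 73)(22.1333 - 10) = 552.0667.

552.07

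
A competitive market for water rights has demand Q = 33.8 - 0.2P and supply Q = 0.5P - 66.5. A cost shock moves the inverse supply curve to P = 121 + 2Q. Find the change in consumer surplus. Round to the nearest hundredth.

Rewriting demand in inverse form: P = 169 - 5Q.
Rewriting supply in inverse form: P = 133 + 2Q.
Initial equilibrium: Q_0 = 5.1429, P_0 = 143.2857; CS_0 = (1/2)(5.1429)(25.7143) = 66.1224, PS_0 = (1/2)(5.1429)(10.2857) = 26.449.
New equilibrium: 169 - 5Q = 121 + 2Q gives Q_1 = 6.8571, P_1 = 134.7143; CS_1 = 117.551, PS_1 = 47.0204.
Change in consumer surplus = 117.551 - 66.1224 = 51.4286.

51.43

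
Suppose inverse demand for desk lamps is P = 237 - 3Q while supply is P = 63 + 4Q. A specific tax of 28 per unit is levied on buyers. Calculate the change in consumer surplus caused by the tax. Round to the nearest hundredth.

-274.29

Pre-tax equilibrium: 237 - 3Q = 63 + 4Q gives Q* = 24.8571, P* = 162.4286.
With the tax, buyers' net willingness to pay falls by 28: (237 - 28) - 3Q = 63 + 4Q, so Q_t = 20.8571. Buyers pay P_b = 174.4286; sellers receive P_s = P_b - 28 = 146.4286.
CS falls from (1/2)(24.8571)(74.5714) = 926.8163 to (1/2)(20.8571)(62.5714) = 652.5306, a change of -274.2857.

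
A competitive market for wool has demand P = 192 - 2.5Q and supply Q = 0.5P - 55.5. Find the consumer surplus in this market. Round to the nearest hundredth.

405.00

Rewriting supply in inverse form: P = 111 + 2Q.
Set 192 - 2.5Q = 111 + 2Q, which gives 81 = 4.5Q, so Q* = 18 and P* = 192 - 2.5(18) = 147.
Consumer surplus is the triangle under demand above P*: (1/2)(18)(192 - 147) = (1/2)(18)(45) = 405.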